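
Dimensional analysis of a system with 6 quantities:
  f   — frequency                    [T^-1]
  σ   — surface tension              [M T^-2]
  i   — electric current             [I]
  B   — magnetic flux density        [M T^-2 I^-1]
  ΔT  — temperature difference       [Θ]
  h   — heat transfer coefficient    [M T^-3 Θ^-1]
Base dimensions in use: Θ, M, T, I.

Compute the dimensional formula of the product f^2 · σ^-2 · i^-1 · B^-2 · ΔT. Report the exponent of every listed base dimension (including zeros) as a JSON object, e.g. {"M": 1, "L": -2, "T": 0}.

{"Θ": 1, "M": -4, "T": 6, "I": 1}

Dimensional matrix (Θ×M×T×I by f×σ×i×B×ΔT×h):
  Θ: [ 0  0  0  0  1 -1]
  M: [ 0  1  0  1  0  1]
  T: [-1 -2  0 -2  0 -3]
  I: [ 0  0  1 -1  0  0]
  [Θ]: (2)·0+(-2)·0+(-1)·0+(-2)·0+(1)·1 = 1
  [M]: (2)·0+(-2)·1+(-1)·0+(-2)·1+(1)·0 = -4
  [T]: (2)·-1+(-2)·-2+(-1)·0+(-2)·-2+(1)·0 = 6
  [I]: (2)·0+(-2)·0+(-1)·1+(-2)·-1+(1)·0 = 1
⇒ Θ M^-4 T^6 I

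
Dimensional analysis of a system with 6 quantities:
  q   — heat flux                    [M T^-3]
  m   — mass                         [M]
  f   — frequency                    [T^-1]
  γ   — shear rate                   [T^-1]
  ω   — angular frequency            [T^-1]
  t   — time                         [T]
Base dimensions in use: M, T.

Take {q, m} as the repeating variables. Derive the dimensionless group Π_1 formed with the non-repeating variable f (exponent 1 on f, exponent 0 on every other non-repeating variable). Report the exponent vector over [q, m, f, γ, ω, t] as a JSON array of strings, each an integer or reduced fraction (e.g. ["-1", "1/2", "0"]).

["-1/3", "1/3", "1", "0", "0", "0"]

Write exponents as rows M,T / cols q,m,f,γ,ω,t:
  M: [ 1  1  0  0  0  0]
  T: [-3  0 -1 -1 -1  1]
Row reduction gives pivot columns q,m; rank = 2
Repeat: q,m; free: f,γ,ω,t
RREF:
  r0: [   1    0  1/3  1/3  1/3 -1/3]
  r1: [   0    1 -1/3 -1/3 -1/3  1/3]
Fix exponent of f at 1, γ at 0, ω at 0, t at 0; solve each RREF row for its pivot's exponent:
  r0: exp(q) + (1/3)·1 = 0 ⇒ exp(q) = -1/3
  r1: exp(m) + (-1/3)·1 = 0 ⇒ exp(m) = 1/3
Π_1 = q^(-1/3) · m^(1/3) · f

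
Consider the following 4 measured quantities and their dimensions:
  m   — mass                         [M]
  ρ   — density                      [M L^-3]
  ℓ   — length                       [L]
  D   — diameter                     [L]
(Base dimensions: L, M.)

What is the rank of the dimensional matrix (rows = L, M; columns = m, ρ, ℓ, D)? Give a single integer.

2

Exponent matrix [L,M] × [m,ρ,ℓ,D]:
  L: [ 0 -3  1  1]
  M: [ 1  1  0  0]
RREF → pivots at {m,ρ} ⇒ r = 2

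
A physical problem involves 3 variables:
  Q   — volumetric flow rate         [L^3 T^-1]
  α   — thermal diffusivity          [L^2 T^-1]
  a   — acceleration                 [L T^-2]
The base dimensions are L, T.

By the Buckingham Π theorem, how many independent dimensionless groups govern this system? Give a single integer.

Dimensional matrix (L×T by Q×α×a):
  L: [ 3  2  1]
  T: [-1 -1 -2]
Row reduction gives pivot columns Q,α; rank = 2
Π count = n − r = 3 − 2 = 1

1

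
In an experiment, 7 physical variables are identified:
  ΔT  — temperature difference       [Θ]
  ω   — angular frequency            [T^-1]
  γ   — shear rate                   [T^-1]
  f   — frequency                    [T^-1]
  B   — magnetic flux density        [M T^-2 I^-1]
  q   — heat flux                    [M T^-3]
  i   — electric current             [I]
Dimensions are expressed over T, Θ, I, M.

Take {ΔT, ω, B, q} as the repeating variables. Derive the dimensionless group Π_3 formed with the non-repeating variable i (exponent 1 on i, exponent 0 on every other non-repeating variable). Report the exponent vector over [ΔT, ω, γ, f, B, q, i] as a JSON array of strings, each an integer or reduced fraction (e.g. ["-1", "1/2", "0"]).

Dimensional matrix (T×Θ×I×M by ΔT×ω×γ×f×B×q×i):
  T: [ 0 -1 -1 -1 -2 -3  0]
  Θ: [ 1  0  0  0  0  0  0]
  I: [ 0  0  0  0 -1  0  1]
  M: [ 0  0  0  0  1  1  0]
Echelon form has 4 nonzero rows (pivots: ΔT,ω,B,q)
Repeat: ΔT,ω,B,q; free: γ,f,i
RREF:
  r0: [   1    0    0    0    0    0    0]
  r1: [   0    1    1    1    0    0   -1]
  r2: [   0    0    0    0    1    0   -1]
  r3: [   0    0    0    0    0    1    1]
Fix exponent of i at 1, γ at 0, f at 0; solve each RREF row for its pivot's exponent:
  r0: exp(ΔT) + (0)·1 = 0 ⇒ exp(ΔT) = 0
  r1: exp(ω) + (-1)·1 = 0 ⇒ exp(ω) = 1
  r2: exp(B) + (-1)·1 = 0 ⇒ exp(B) = 1
  r3: exp(q) + (1)·1 = 0 ⇒ exp(q) = -1
Π_3 = ω · B · q^-1 · i

["0", "1", "0", "0", "1", "-1", "1"]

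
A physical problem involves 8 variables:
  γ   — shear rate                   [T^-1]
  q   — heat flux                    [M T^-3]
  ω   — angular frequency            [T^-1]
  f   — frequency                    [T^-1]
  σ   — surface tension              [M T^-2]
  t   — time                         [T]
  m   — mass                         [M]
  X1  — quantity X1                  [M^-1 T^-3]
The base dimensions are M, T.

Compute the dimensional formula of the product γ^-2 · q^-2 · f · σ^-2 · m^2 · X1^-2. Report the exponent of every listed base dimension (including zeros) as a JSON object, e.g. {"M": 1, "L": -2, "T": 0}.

Dimensional matrix (M×T by γ×q×ω×f×σ×t×m×X1):
  M: [ 0  1  0  0  1  0  1 -1]
  T: [-1 -3 -1 -1 -2  1  0 -3]
  [M]: (-2)·0+(-2)·1+(1)·0+(-2)·1+(2)·1+(-2)·-1 = 0
  [T]: (-2)·-1+(-2)·-3+(1)·-1+(-2)·-2+(2)·0+(-2)·-3 = 17
⇒ T^17

{"M": 0, "T": 17}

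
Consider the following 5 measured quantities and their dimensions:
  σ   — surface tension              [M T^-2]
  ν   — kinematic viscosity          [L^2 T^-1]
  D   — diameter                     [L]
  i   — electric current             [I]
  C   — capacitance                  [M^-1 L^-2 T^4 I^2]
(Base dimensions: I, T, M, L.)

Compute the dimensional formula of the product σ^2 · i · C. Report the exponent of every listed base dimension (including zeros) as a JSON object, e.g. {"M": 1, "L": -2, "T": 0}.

Dimensional matrix (I×T×M×L by σ×ν×D×i×C):
  I: [ 0  0  0  1  2]
  T: [-2 -1  0  0  4]
  M: [ 1  0  0  0 -1]
  L: [ 0  2  1  0 -2]
  [I]: (2)·0+(1)·1+(1)·2 = 3
  [T]: (2)·-2+(1)·0+(1)·4 = 0
  [M]: (2)·1+(1)·0+(1)·-1 = 1
  [L]: (2)·0+(1)·0+(1)·-2 = -2
⇒ I^3 M L^-2

{"I": 3, "T": 0, "M": 1, "L": -2}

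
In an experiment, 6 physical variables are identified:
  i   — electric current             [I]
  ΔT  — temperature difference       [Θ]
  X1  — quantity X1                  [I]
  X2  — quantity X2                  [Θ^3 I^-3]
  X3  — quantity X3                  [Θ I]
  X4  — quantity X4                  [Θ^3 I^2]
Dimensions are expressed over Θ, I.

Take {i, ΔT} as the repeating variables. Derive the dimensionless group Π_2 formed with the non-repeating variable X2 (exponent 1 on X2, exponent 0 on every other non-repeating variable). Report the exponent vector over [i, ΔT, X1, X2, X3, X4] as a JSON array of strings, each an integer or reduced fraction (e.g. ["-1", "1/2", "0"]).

["3", "-3", "0", "1", "0", "0"]

Dimensional matrix (Θ×I by i×ΔT×X1×X2×X3×X4):
  Θ: [ 0  1  0  3  1  3]
  I: [ 1  0  1 -3  1  2]
Echelon form has 2 nonzero rows (pivots: i,ΔT)
Pivot set = {i,ΔT}, free = {X1,X2,X3,X4}
RREF:
  r0: [   1    0    1   -3    1    2]
  r1: [   0    1    0    3    1    3]
Fix exponent of X2 at 1, X1 at 0, X3 at 0, X4 at 0; solve each RREF row for its pivot's exponent:
  r0: exp(i) + (-3)·1 = 0 ⇒ exp(i) = 3
  r1: exp(ΔT) + (3)·1 = 0 ⇒ exp(ΔT) = -3
Π_2 = i^3 · ΔT^-3 · X2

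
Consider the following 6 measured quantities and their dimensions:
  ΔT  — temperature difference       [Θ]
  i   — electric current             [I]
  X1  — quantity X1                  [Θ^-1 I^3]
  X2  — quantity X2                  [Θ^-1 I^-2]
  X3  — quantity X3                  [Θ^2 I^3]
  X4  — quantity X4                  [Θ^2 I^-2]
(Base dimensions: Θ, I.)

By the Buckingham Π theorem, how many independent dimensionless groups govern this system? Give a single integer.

Exponent matrix [Θ,I] × [ΔT,i,X1,X2,X3,X4]:
  Θ: [ 1  0 -1 -1  2  2]
  I: [ 0  1  3 -2  3 -2]
Echelon form has 2 nonzero rows (pivots: ΔT,i)
Π count = n − r = 6 − 2 = 4

4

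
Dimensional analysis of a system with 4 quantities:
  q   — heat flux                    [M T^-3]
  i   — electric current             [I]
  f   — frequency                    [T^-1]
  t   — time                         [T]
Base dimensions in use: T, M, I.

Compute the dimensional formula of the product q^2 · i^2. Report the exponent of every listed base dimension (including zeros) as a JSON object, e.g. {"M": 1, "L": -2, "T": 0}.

{"T": -6, "M": 2, "I": 2}

Dimensional matrix (T×M×I by q×i×f×t):
  T: [-3  0 -1  1]
  M: [ 1  0  0  0]
  I: [ 0  1  0  0]
  [T]: (2)·-3+(2)·0 = -6
  [M]: (2)·1+(2)·0 = 2
  [I]: (2)·0+(2)·1 = 2
⇒ T^-6 M^2 I^2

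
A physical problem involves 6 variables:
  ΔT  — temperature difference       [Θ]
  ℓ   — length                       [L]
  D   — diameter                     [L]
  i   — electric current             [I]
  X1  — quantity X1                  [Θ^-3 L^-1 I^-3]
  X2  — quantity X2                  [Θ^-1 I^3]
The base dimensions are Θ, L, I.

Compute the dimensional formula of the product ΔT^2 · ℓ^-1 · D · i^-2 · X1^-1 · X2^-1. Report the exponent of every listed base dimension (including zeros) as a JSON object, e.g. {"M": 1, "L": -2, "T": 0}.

Write exponents as rows Θ,L,I / cols ΔT,ℓ,D,i,X1,X2:
  Θ: [ 1  0  0  0 -3 -1]
  L: [ 0  1  1  0 -1  0]
  I: [ 0  0  0  1 -3  3]
  [Θ]: (2)·1+(-1)·0+(1)·0+(-2)·0+(-1)·-3+(-1)·-1 = 6
  [L]: (2)·0+(-1)·1+(1)·1+(-2)·0+(-1)·-1+(-1)·0 = 1
  [I]: (2)·0+(-1)·0+(1)·0+(-2)·1+(-1)·-3+(-1)·3 = -2
⇒ Θ^6 L I^-2

{"Θ": 6, "L": 1, "I": -2}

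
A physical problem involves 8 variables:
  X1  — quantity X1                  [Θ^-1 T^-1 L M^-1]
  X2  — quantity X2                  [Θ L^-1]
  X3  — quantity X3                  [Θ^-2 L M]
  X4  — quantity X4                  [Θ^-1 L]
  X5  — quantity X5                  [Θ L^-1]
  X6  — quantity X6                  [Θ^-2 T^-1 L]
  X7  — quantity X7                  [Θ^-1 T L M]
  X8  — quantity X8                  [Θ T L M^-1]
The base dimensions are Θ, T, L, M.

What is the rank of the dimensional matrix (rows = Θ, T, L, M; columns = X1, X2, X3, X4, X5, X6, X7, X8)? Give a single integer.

3

Dimensional matrix (Θ×T×L×M by X1×X2×X3×X4×X5×X6×X7×X8):
  Θ: [-1  1 -2 -1  1 -2 -1  1]
  T: [-1  0  0  0  0 -1  1  1]
  L: [ 1 -1  1  1 -1  1  1  1]
  M: [-1  0  1  0  0  0  1 -1]
RREF → pivots at {X1,X2,X3} ⇒ r = 3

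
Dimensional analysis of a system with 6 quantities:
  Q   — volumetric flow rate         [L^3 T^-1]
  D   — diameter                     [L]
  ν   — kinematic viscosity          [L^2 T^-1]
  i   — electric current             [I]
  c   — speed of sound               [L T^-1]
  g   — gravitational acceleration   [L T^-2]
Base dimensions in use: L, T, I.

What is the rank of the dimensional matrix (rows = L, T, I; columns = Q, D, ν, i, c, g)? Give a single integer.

3

Exponent matrix [L,T,I] × [Q,D,ν,i,c,g]:
  L: [ 3  1  2  0  1  1]
  T: [-1  0 -1  0 -1 -2]
  I: [ 0  0  0  1  0  0]
Row reduction gives pivot columns Q,D,i; rank = 3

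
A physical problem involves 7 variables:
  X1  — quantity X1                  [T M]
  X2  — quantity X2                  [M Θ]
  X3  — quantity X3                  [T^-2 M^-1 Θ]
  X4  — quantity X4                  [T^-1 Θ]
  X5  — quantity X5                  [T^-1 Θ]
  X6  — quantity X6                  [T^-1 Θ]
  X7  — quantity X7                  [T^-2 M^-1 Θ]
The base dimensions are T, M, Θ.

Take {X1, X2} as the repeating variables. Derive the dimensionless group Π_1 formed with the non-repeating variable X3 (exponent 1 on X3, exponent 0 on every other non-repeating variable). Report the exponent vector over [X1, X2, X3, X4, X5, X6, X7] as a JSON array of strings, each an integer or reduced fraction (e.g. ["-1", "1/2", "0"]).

Exponent matrix [T,M,Θ] × [X1,X2,X3,X4,X5,X6,X7]:
  T: [ 1  0 -2 -1 -1 -1 -2]
  M: [ 1  1 -1  0  0  0 -1]
  Θ: [ 0  1  1  1  1  1  1]
RREF → pivots at {X1,X2} ⇒ r = 2
Repeat: X1,X2; free: X3,X4,X5,X6,X7
RREF:
  r0: [   1    0   -2   -1   -1   -1   -2]
  r1: [   0    1    1    1    1    1    1]
  r2: [   0    0    0    0    0    0    0]
Fix exponent of X3 at 1, X4 at 0, X5 at 0, X6 at 0, X7 at 0; solve each RREF row for its pivot's exponent:
  r0: exp(X1) + (-2)·1 = 0 ⇒ exp(X1) = 2
  r1: exp(X2) + (1)·1 = 0 ⇒ exp(X2) = -1
Π_1 = X1^2 · X2^-1 · X3

["2", "-1", "1", "0", "0", "0", "0"]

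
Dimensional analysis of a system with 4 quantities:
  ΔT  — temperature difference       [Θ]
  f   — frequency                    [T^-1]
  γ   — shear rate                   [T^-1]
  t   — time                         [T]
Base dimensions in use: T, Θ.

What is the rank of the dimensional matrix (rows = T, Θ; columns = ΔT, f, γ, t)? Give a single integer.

2

Write exponents as rows T,Θ / cols ΔT,f,γ,t:
  T: [ 0 -1 -1  1]
  Θ: [ 1  0  0  0]
RREF → pivots at {ΔT,f} ⇒ r = 2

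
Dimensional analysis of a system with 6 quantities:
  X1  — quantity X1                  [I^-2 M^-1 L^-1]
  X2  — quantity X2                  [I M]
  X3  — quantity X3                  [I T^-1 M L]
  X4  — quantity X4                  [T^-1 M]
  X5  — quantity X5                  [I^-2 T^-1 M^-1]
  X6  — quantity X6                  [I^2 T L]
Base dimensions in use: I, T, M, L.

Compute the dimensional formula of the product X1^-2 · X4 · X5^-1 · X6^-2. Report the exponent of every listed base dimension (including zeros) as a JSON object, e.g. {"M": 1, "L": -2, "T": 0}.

Dimensional matrix (I×T×M×L by X1×X2×X3×X4×X5×X6):
  I: [-2  1  1  0 -2  2]
  T: [ 0  0 -1 -1 -1  1]
  M: [-1  1  1  1 -1  0]
  L: [-1  0  1  0  0  1]
  [I]: (-2)·-2+(1)·0+(-1)·-2+(-2)·2 = 2
  [T]: (-2)·0+(1)·-1+(-1)·-1+(-2)·1 = -2
  [M]: (-2)·-1+(1)·1+(-1)·-1+(-2)·0 = 4
  [L]: (-2)·-1+(1)·0+(-1)·0+(-2)·1 = 0
⇒ I^2 T^-2 M^4

{"I": 2, "T": -2, "M": 4, "L": 0}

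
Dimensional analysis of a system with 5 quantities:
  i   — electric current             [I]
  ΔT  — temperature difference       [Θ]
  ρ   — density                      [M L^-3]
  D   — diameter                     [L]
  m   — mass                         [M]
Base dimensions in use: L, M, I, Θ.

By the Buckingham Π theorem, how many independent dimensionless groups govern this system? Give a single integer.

1

Write exponents as rows L,M,I,Θ / cols i,ΔT,ρ,D,m:
  L: [ 0  0 -3  1  0]
  M: [ 0  0  1  0  1]
  I: [ 1  0  0  0  0]
  Θ: [ 0  1  0  0  0]
RREF → pivots at {i,ΔT,ρ,D} ⇒ r = 4
5 vars − rank 4 = 1 Π group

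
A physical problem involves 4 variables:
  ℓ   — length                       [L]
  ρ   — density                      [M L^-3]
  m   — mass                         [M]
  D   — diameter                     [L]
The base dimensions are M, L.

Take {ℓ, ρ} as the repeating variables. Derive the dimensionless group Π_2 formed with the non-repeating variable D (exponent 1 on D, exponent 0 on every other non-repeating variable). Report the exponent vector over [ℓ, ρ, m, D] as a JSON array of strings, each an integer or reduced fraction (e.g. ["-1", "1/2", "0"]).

["-1", "0", "0", "1"]

Write exponents as rows M,L / cols ℓ,ρ,m,D:
  M: [ 0  1  1  0]
  L: [ 1 -3  0  1]
Row reduction gives pivot columns ℓ,ρ; rank = 2
Repeat: ℓ,ρ; free: m,D
RREF:
  r0: [   1    0    3    1]
  r1: [   0    1    1    0]
Fix exponent of D at 1, m at 0; solve each RREF row for its pivot's exponent:
  r0: exp(ℓ) + (1)·1 = 0 ⇒ exp(ℓ) = -1
  r1: exp(ρ) + (0)·1 = 0 ⇒ exp(ρ) = 0
Π_2 = ℓ^-1 · D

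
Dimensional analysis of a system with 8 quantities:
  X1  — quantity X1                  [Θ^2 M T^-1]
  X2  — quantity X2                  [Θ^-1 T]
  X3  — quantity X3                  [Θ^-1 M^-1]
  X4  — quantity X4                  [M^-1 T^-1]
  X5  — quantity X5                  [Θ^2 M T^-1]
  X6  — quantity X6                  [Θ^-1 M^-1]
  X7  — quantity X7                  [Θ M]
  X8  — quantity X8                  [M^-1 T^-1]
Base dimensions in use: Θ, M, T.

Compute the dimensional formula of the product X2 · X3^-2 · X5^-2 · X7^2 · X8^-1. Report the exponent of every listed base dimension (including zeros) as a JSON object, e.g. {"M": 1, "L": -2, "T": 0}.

{"Θ": -1, "M": 3, "T": 4}

Dimensional matrix (Θ×M×T by X1×X2×X3×X4×X5×X6×X7×X8):
  Θ: [ 2 -1 -1  0  2 -1  1  0]
  M: [ 1  0 -1 -1  1 -1  1 -1]
  T: [-1  1  0 -1 -1  0  0 -1]
  [Θ]: (1)·-1+(-2)·-1+(-2)·2+(2)·1+(-1)·0 = -1
  [M]: (1)·0+(-2)·-1+(-2)·1+(2)·1+(-1)·-1 = 3
  [T]: (1)·1+(-2)·0+(-2)·-1+(2)·0+(-1)·-1 = 4
⇒ Θ^-1 M^3 T^4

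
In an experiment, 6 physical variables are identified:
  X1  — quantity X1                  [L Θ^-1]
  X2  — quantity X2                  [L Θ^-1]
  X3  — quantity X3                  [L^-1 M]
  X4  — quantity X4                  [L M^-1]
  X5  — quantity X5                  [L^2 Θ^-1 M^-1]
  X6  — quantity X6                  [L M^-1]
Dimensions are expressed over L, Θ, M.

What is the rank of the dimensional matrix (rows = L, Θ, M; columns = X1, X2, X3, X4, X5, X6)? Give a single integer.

Dimensional matrix (L×Θ×M by X1×X2×X3×X4×X5×X6):
  L: [ 1  1 -1  1  2  1]
  Θ: [-1 -1  0  0 -1  0]
  M: [ 0  0  1 -1 -1 -1]
Echelon form has 2 nonzero rows (pivots: X1,X3)

2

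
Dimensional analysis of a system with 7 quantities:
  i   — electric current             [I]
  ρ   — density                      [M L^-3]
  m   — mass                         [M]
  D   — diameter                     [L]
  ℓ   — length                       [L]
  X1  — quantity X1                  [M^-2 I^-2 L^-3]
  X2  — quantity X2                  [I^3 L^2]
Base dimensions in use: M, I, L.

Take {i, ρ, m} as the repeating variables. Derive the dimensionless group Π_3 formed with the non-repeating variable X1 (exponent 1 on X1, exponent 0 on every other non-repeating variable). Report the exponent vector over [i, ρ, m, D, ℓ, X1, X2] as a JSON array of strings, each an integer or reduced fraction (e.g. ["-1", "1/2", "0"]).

["2", "-1", "3", "0", "0", "1", "0"]

Write exponents as rows M,I,L / cols i,ρ,m,D,ℓ,X1,X2:
  M: [ 0  1  1  0  0 -2  0]
  I: [ 1  0  0  0  0 -2  3]
  L: [ 0 -3  0  1  1 -3  2]
Row reduction gives pivot columns i,ρ,m; rank = 3
Pivot set = {i,ρ,m}, free = {D,ℓ,X1,X2}
RREF:
  r0: [   1    0    0    0    0   -2    3]
  r1: [   0    1    0 -1/3 -1/3    1 -2/3]
  r2: [   0    0    1  1/3  1/3   -3  2/3]
Fix exponent of X1 at 1, D at 0, ℓ at 0, X2 at 0; solve each RREF row for its pivot's exponent:
  r0: exp(i) + (-2)·1 = 0 ⇒ exp(i) = 2
  r1: exp(ρ) + (1)·1 = 0 ⇒ exp(ρ) = -1
  r2: exp(m) + (-3)·1 = 0 ⇒ exp(m) = 3
Π_3 = i^2 · ρ^-1 · m^3 · X1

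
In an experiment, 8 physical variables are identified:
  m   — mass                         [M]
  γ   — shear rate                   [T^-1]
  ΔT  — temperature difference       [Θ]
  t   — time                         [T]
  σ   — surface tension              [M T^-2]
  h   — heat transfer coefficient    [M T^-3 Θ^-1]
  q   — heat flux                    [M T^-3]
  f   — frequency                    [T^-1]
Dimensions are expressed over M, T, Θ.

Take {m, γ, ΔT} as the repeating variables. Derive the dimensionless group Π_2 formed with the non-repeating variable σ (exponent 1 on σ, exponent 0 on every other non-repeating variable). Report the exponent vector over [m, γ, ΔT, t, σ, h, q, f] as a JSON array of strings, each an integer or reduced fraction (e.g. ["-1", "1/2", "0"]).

["-1", "-2", "0", "0", "1", "0", "0", "0"]

Dimensional matrix (M×T×Θ by m×γ×ΔT×t×σ×h×q×f):
  M: [ 1  0  0  0  1  1  1  0]
  T: [ 0 -1  0  1 -2 -3 -3 -1]
  Θ: [ 0  0  1  0  0 -1  0  0]
RREF → pivots at {m,γ,ΔT} ⇒ r = 3
Repeat: m,γ,ΔT; free: t,σ,h,q,f
RREF:
  r0: [   1    0    0    0    1    1    1    0]
  r1: [   0    1    0   -1    2    3    3    1]
  r2: [   0    0    1    0    0   -1    0    0]
Fix exponent of σ at 1, t at 0, h at 0, q at 0, f at 0; solve each RREF row for its pivot's exponent:
  r0: exp(m) + (1)·1 = 0 ⇒ exp(m) = -1
  r1: exp(γ) + (2)·1 = 0 ⇒ exp(γ) = -2
  r2: exp(ΔT) + (0)·1 = 0 ⇒ exp(ΔT) = 0
Π_2 = m^-1 · γ^-2 · σ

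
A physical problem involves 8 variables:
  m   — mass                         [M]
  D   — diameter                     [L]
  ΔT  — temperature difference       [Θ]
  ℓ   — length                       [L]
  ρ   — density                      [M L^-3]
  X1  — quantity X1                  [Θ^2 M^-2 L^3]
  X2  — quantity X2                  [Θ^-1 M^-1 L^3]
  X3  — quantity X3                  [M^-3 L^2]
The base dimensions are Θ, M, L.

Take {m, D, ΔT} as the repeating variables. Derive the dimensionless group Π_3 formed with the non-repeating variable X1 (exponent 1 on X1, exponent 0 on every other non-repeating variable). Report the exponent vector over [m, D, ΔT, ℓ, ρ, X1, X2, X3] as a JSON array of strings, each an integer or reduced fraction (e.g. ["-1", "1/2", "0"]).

Dimensional matrix (Θ×M×L by m×D×ΔT×ℓ×ρ×X1×X2×X3):
  Θ: [ 0  0  1  0  0  2 -1  0]
  M: [ 1  0  0  0  1 -2 -1 -3]
  L: [ 0  1  0  1 -3  3  3  2]
Row reduction gives pivot columns m,D,ΔT; rank = 3
Pivot set = {m,D,ΔT}, free = {ℓ,ρ,X1,X2,X3}
RREF:
  r0: [   1    0    0    0    1   -2   -1   -3]
  r1: [   0    1    0    1   -3    3    3    2]
  r2: [   0    0    1    0    0    2   -1    0]
Fix exponent of X1 at 1, ℓ at 0, ρ at 0, X2 at 0, X3 at 0; solve each RREF row for its pivot's exponent:
  r0: exp(m) + (-2)·1 = 0 ⇒ exp(m) = 2
  r1: exp(D) + (3)·1 = 0 ⇒ exp(D) = -3
  r2: exp(ΔT) + (2)·1 = 0 ⇒ exp(ΔT) = -2
Π_3 = m^2 · D^-3 · ΔT^-2 · X1

["2", "-3", "-2", "0", "0", "1", "0", "0"]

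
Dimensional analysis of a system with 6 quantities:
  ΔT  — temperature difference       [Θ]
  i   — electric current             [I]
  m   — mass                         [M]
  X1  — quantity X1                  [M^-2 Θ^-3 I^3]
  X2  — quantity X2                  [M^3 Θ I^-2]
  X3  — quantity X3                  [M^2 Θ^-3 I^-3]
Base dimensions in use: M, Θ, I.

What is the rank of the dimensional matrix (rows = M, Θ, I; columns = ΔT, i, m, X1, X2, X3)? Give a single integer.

3

Write exponents as rows M,Θ,I / cols ΔT,i,m,X1,X2,X3:
  M: [ 0  0  1 -2  3  2]
  Θ: [ 1  0  0 -3  1 -3]
  I: [ 0  1  0  3 -2 -3]
Echelon form has 3 nonzero rows (pivots: ΔT,i,m)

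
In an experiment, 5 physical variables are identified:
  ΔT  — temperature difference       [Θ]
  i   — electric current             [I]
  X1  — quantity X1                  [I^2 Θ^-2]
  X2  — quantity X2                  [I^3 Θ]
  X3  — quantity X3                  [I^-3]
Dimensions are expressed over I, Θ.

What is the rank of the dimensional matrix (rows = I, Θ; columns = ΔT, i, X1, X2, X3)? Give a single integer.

2

Exponent matrix [I,Θ] × [ΔT,i,X1,X2,X3]:
  I: [ 0  1  2  3 -3]
  Θ: [ 1  0 -2  1  0]
RREF → pivots at {ΔT,i} ⇒ r = 2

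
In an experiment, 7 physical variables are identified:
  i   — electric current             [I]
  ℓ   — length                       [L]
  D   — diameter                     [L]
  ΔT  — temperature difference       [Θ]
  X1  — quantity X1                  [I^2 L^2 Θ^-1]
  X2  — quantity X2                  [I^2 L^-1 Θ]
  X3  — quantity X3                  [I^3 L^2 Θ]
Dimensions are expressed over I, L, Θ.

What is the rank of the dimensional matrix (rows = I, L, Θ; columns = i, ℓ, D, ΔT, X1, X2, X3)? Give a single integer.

3

Exponent matrix [I,L,Θ] × [i,ℓ,D,ΔT,X1,X2,X3]:
  I: [ 1  0  0  0  2  2  3]
  L: [ 0  1  1  0  2 -1  2]
  Θ: [ 0  0  0  1 -1  1  1]
Row reduction gives pivot columns i,ℓ,ΔT; rank = 3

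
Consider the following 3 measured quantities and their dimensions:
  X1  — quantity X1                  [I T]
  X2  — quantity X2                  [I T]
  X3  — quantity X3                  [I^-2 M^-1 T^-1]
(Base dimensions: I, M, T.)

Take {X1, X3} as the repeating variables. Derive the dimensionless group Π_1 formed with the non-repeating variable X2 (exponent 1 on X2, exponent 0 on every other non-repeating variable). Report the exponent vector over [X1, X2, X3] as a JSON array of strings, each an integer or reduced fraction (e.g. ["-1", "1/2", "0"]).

["-1", "1", "0"]

Dimensional matrix (I×M×T by X1×X2×X3):
  I: [ 1  1 -2]
  M: [ 0  0 -1]
  T: [ 1  1 -1]
Row reduction gives pivot columns X1,X3; rank = 2
Pivot set = {X1,X3}, free = {X2}
RREF:
  r0: [   1    1    0]
  r1: [   0    0    1]
  r2: [   0    0    0]
Fix exponent of X2 at 1; solve each RREF row for its pivot's exponent:
  r0: exp(X1) + (1)·1 = 0 ⇒ exp(X1) = -1
  r1: exp(X3) + (0)·1 = 0 ⇒ exp(X3) = 0
Π_1 = X1^-1 · X2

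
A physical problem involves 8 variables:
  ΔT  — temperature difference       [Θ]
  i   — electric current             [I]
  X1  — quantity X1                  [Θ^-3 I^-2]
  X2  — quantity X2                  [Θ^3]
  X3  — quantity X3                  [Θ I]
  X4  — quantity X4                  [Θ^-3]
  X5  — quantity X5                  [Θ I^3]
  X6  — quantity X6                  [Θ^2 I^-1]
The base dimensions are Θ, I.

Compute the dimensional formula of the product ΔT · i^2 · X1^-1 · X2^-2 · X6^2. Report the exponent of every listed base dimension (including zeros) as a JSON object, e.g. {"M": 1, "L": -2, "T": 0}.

Dimensional matrix (Θ×I by ΔT×i×X1×X2×X3×X4×X5×X6):
  Θ: [ 1  0 -3  3  1 -3  1  2]
  I: [ 0  1 -2  0  1  0  3 -1]
  [Θ]: (1)·1+(2)·0+(-1)·-3+(-2)·3+(2)·2 = 2
  [I]: (1)·0+(2)·1+(-1)·-2+(-2)·0+(2)·-1 = 2
⇒ Θ^2 I^2

{"Θ": 2, "I": 2}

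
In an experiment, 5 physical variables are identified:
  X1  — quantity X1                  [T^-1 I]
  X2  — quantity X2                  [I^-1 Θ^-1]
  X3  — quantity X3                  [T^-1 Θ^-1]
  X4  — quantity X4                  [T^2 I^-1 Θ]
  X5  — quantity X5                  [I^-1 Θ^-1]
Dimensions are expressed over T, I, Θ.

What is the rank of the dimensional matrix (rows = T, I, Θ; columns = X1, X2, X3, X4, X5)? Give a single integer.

2

Write exponents as rows T,I,Θ / cols X1,X2,X3,X4,X5:
  T: [-1  0 -1  2  0]
  I: [ 1 -1  0 -1 -1]
  Θ: [ 0 -1 -1  1 -1]
Row reduction gives pivot columns X1,X2; rank = 2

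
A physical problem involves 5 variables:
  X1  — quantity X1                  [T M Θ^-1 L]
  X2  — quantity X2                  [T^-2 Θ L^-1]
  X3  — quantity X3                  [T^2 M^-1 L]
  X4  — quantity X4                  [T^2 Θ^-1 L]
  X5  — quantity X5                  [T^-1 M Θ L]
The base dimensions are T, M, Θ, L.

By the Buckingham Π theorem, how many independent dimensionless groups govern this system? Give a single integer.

2

Dimensional matrix (T×M×Θ×L by X1×X2×X3×X4×X5):
  T: [ 1 -2  2  2 -1]
  M: [ 1  0 -1  0  1]
  Θ: [-1  1  0 -1  1]
  L: [ 1 -1  1  1  1]
Echelon form has 3 nonzero rows (pivots: X1,X2,X3)
5 vars − rank 3 = 2 Π groups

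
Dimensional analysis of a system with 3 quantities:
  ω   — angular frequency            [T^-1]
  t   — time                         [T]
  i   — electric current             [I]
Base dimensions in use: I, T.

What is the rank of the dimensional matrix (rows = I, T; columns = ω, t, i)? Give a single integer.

Dimensional matrix (I×T by ω×t×i):
  I: [ 0  0  1]
  T: [-1  1  0]
RREF → pivots at {ω,i} ⇒ r = 2

2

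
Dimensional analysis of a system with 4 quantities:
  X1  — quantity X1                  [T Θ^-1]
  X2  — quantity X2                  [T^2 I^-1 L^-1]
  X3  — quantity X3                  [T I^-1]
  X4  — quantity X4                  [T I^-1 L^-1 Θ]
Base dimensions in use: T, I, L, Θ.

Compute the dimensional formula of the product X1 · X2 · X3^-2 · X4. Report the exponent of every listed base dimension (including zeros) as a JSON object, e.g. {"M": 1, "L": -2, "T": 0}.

{"T": 2, "I": 0, "L": -2, "Θ": 0}

Dimensional matrix (T×I×L×Θ by X1×X2×X3×X4):
  T: [ 1  2  1  1]
  I: [ 0 -1 -1 -1]
  L: [ 0 -1  0 -1]
  Θ: [-1  0  0  1]
  [T]: (1)·1+(1)·2+(-2)·1+(1)·1 = 2
  [I]: (1)·0+(1)·-1+(-2)·-1+(1)·-1 = 0
  [L]: (1)·0+(1)·-1+(-2)·0+(1)·-1 = -2
  [Θ]: (1)·-1+(1)·0+(-2)·0+(1)·1 = 0
⇒ T^2 L^-2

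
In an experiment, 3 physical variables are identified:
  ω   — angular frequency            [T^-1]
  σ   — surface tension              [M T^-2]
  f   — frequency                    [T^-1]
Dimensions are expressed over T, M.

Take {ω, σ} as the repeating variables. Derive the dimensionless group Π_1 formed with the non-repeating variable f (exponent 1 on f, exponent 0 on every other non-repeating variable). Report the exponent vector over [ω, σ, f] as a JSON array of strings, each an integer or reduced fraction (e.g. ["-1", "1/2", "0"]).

["-1", "0", "1"]

Write exponents as rows T,M / cols ω,σ,f:
  T: [-1 -2 -1]
  M: [ 0  1  0]
RREF → pivots at {ω,σ} ⇒ r = 2
Pivot set = {ω,σ}, free = {f}
RREF:
  r0: [   1    0    1]
  r1: [   0    1    0]
Fix exponent of f at 1; solve each RREF row for its pivot's exponent:
  r0: exp(ω) + (1)·1 = 0 ⇒ exp(ω) = -1
  r1: exp(σ) + (0)·1 = 0 ⇒ exp(σ) = 0
Π_1 = ω^-1 · f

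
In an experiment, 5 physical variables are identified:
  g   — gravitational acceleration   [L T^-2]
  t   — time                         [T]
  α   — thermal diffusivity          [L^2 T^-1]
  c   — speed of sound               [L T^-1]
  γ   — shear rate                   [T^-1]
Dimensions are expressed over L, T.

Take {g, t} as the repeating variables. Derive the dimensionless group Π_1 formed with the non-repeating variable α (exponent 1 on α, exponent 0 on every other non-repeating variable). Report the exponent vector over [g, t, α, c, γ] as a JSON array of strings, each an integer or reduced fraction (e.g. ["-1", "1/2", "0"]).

["-2", "-3", "1", "0", "0"]

Write exponents as rows L,T / cols g,t,α,c,γ:
  L: [ 1  0  2  1  0]
  T: [-2  1 -1 -1 -1]
Echelon form has 2 nonzero rows (pivots: g,t)
Repeat: g,t; free: α,c,γ
RREF:
  r0: [   1    0    2    1    0]
  r1: [   0    1    3    1   -1]
Fix exponent of α at 1, c at 0, γ at 0; solve each RREF row for its pivot's exponent:
  r0: exp(g) + (2)·1 = 0 ⇒ exp(g) = -2
  r1: exp(t) + (3)·1 = 0 ⇒ exp(t) = -3
Π_1 = g^-2 · t^-3 · α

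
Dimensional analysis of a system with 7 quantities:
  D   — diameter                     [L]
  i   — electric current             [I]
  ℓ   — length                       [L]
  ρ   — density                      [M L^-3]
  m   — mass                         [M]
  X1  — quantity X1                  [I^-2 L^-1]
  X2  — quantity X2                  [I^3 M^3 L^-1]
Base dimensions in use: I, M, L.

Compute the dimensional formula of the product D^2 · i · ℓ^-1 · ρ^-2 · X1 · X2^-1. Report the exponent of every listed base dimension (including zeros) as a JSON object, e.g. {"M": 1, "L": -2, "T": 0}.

Write exponents as rows I,M,L / cols D,i,ℓ,ρ,m,X1,X2:
  I: [ 0  1  0  0  0 -2  3]
  M: [ 0  0  0  1  1  0  3]
  L: [ 1  0  1 -3  0 -1 -1]
  [I]: (2)·0+(1)·1+(-1)·0+(-2)·0+(1)·-2+(-1)·3 = -4
  [M]: (2)·0+(1)·0+(-1)·0+(-2)·1+(1)·0+(-1)·3 = -5
  [L]: (2)·1+(1)·0+(-1)·1+(-2)·-3+(1)·-1+(-1)·-1 = 7
⇒ I^-4 M^-5 L^7

{"I": -4, "M": -5, "L": 7}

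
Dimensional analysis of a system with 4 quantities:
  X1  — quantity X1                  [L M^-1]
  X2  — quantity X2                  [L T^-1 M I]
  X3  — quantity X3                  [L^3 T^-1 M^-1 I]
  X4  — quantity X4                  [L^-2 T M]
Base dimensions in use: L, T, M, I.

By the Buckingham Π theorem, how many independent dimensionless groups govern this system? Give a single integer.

1

Write exponents as rows L,T,M,I / cols X1,X2,X3,X4:
  L: [ 1  1  3 -2]
  T: [ 0 -1 -1  1]
  M: [-1  1 -1  1]
  I: [ 0  1  1  0]
Echelon form has 3 nonzero rows (pivots: X1,X2,X4)
Π count = n − r = 4 − 3 = 1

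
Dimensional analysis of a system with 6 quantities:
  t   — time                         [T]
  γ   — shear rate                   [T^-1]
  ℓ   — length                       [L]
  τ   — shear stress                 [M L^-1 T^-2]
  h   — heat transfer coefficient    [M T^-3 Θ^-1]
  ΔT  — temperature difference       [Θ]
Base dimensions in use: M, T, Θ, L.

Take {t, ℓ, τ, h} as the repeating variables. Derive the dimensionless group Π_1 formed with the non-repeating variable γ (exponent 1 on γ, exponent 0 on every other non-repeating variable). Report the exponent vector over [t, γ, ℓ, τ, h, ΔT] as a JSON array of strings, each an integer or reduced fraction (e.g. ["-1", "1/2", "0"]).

Exponent matrix [M,T,Θ,L] × [t,γ,ℓ,τ,h,ΔT]:
  M: [ 0  0  0  1  1  0]
  T: [ 1 -1  0 -2 -3  0]
  Θ: [ 0  0  0  0 -1  1]
  L: [ 0  0  1 -1  0  0]
Row reduction gives pivot columns t,ℓ,τ,h; rank = 4
Pivot set = {t,ℓ,τ,h}, free = {γ,ΔT}
RREF:
  r0: [   1   -1    0    0    0   -1]
  r1: [   0    0    1    0    0    1]
  r2: [   0    0    0    1    0    1]
  r3: [   0    0    0    0    1   -1]
Fix exponent of γ at 1, ΔT at 0; solve each RREF row for its pivot's exponent:
  r0: exp(t) + (-1)·1 = 0 ⇒ exp(t) = 1
  r1: exp(ℓ) + (0)·1 = 0 ⇒ exp(ℓ) = 0
  r2: exp(τ) + (0)·1 = 0 ⇒ exp(τ) = 0
  r3: exp(h) + (0)·1 = 0 ⇒ exp(h) = 0
Π_1 = t · γ

["1", "1", "0", "0", "0", "0"]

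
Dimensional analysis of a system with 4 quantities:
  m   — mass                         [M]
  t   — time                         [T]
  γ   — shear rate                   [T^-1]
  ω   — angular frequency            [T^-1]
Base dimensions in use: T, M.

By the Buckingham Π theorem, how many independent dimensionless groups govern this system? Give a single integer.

Dimensional matrix (T×M by m×t×γ×ω):
  T: [ 0  1 -1 -1]
  M: [ 1  0  0  0]
Echelon form has 2 nonzero rows (pivots: m,t)
4 vars − rank 2 = 2 Π groups

2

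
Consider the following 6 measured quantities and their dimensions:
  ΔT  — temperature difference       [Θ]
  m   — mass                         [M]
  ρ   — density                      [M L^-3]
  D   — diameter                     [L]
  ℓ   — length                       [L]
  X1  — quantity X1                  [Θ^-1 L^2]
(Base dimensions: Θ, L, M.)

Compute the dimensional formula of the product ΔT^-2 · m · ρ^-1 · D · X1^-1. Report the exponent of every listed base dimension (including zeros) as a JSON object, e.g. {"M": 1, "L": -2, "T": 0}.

Dimensional matrix (Θ×L×M by ΔT×m×ρ×D×ℓ×X1):
  Θ: [ 1  0  0  0  0 -1]
  L: [ 0  0 -3  1  1  2]
  M: [ 0  1  1  0  0  0]
  [Θ]: (-2)·1+(1)·0+(-1)·0+(1)·0+(-1)·-1 = -1
  [L]: (-2)·0+(1)·0+(-1)·-3+(1)·1+(-1)·2 = 2
  [M]: (-2)·0+(1)·1+(-1)·1+(1)·0+(-1)·0 = 0
⇒ Θ^-1 L^2

{"Θ": -1, "L": 2, "M": 0}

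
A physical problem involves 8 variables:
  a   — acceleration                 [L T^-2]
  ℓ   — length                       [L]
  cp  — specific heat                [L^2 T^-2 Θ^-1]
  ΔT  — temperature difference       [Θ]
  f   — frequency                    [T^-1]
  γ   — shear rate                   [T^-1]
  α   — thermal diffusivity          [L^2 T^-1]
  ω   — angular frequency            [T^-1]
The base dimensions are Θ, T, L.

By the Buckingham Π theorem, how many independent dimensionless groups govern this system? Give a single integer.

5

Dimensional matrix (Θ×T×L by a×ℓ×cp×ΔT×f×γ×α×ω):
  Θ: [ 0  0 -1  1  0  0  0  0]
  T: [-2  0 -2  0 -1 -1 -1 -1]
  L: [ 1  1  2  0  0  0  2  0]
Row reduction gives pivot columns a,ℓ,cp; rank = 3
Π count = n − r = 8 − 3 = 5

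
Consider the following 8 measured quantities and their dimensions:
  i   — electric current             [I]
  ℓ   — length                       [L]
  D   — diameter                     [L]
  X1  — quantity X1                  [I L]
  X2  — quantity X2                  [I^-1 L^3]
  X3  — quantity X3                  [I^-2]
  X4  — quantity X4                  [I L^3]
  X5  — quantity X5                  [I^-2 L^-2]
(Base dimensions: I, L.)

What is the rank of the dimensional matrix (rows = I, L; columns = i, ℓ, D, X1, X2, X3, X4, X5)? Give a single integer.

2

Write exponents as rows I,L / cols i,ℓ,D,X1,X2,X3,X4,X5:
  I: [ 1  0  0  1 -1 -2  1 -2]
  L: [ 0  1  1  1  3  0  3 -2]
RREF → pivots at {i,ℓ} ⇒ r = 2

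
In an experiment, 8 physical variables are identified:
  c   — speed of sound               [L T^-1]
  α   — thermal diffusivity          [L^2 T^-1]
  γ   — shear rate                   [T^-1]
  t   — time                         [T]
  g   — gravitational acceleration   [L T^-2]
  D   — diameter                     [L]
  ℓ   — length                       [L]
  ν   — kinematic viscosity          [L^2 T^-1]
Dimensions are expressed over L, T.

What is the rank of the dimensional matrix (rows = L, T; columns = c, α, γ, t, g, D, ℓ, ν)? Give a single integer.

Dimensional matrix (L×T by c×α×γ×t×g×D×ℓ×ν):
  L: [ 1  2  0  0  1  1  1  2]
  T: [-1 -1 -1  1 -2  0  0 -1]
Echelon form has 2 nonzero rows (pivots: c,α)

2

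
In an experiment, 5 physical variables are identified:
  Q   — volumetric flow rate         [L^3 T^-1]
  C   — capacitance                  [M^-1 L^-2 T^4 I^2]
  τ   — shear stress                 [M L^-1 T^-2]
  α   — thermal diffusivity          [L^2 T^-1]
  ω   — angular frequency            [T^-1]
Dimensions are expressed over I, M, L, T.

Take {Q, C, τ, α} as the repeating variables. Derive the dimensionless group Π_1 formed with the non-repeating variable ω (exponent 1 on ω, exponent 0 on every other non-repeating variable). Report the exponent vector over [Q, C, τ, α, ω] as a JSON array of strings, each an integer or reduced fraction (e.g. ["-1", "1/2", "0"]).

["2", "0", "0", "-3", "1"]

Dimensional matrix (I×M×L×T by Q×C×τ×α×ω):
  I: [ 0  2  0  0  0]
  M: [ 0 -1  1  0  0]
  L: [ 3 -2 -1  2  0]
  T: [-1  4 -2 -1 -1]
RREF → pivots at {Q,C,τ,α} ⇒ r = 4
Repeat: Q,C,τ,α; free: ω
RREF:
  r0: [   1    0    0    0   -2]
  r1: [   0    1    0    0    0]
  r2: [   0    0    1    0    0]
  r3: [   0    0    0    1    3]
Fix exponent of ω at 1; solve each RREF row for its pivot's exponent:
  r0: exp(Q) + (-2)·1 = 0 ⇒ exp(Q) = 2
  r1: exp(C) + (0)·1 = 0 ⇒ exp(C) = 0
  r2: exp(τ) + (0)·1 = 0 ⇒ exp(τ) = 0
  r3: exp(α) + (3)·1 = 0 ⇒ exp(α) = -3
Π_1 = Q^2 · α^-3 · ω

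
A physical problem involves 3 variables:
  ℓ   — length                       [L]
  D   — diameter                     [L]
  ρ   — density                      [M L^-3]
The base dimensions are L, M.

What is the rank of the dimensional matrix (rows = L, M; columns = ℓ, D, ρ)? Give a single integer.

Exponent matrix [L,M] × [ℓ,D,ρ]:
  L: [ 1  1 -3]
  M: [ 0  0  1]
Echelon form has 2 nonzero rows (pivots: ℓ,ρ)

2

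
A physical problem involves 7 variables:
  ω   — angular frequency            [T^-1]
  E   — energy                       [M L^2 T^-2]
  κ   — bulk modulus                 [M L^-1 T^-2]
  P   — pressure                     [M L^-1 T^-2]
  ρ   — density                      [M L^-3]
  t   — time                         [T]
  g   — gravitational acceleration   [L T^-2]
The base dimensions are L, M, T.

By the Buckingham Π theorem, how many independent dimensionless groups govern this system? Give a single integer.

Exponent matrix [L,M,T] × [ω,E,κ,P,ρ,t,g]:
  L: [ 0  2 -1 -1 -3  0  1]
  M: [ 0  1  1  1  1  0  0]
  T: [-1 -2 -2 -2  0  1 -2]
Row reduction gives pivot columns ω,E,κ; rank = 3
7 vars − rank 3 = 4 Π groups

4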